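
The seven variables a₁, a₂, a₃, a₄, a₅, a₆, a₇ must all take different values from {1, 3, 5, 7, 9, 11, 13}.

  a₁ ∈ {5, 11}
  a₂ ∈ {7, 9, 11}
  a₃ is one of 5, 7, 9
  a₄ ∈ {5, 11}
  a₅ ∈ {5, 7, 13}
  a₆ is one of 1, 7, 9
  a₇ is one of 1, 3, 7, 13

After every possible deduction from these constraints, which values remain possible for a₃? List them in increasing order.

The 7 variables draw from only 7 values {1, 3, 5, 7, 9, 11, 13}, so each is used; only a₇ can be 3, hence a₇ = 3.
The 6 still-open variables together cover exactly {1, 5, 7, 9, 11, 13} — 6 values for 6 variables — and 1 appears only in a₆'s list, so a₆ = 1.
Among the 5 still-open variables, 13 fits only a₅ (and all 5 values in {5, 7, 9, 11, 13} must be used), so a₅ = 13.
a₁ and a₄ share exactly the 2 values {5, 11}; by pigeonhole those values go to them, so strike 5, 11 from a₂, a₃.
No further eliminations apply; a₃ can still be any of 7, 9.

7, 9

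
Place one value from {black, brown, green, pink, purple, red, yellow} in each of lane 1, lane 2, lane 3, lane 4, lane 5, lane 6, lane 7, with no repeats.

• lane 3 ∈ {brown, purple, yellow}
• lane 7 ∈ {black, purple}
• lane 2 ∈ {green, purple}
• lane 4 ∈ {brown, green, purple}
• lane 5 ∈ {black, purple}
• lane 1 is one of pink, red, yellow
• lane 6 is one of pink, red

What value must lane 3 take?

yellow

lane 5 and lane 7 between them cover only {black, purple} — a naked pair. Remove those values from lane 2, lane 3, lane 4.
lane 2 has just one choice, so lane 2 = green. So lane 4 can't be green.
That leaves lane 4 = brown. Strike brown from lane 3.
So lane 3 = yellow.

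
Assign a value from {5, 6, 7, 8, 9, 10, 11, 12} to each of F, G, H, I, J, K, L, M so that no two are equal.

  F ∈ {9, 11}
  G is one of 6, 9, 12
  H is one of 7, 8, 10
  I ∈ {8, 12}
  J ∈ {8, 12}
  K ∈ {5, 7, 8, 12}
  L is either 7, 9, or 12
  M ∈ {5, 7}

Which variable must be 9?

L

The 8 variables together cover exactly {5, 6, 7, 8, 9, 10, 11, 12} — 8 values for 8 variables — and 6 appears only in G's list, so G = 6.
The 7 still-open variables together cover exactly {5, 7, 8, 9, 10, 11, 12} — 7 values for 7 variables — and 10 appears only in H's list, so H = 10.
The 6 still-open variables draw from only 6 values {5, 7, 8, 9, 11, 12}, so each is used; only F can be 11, hence F = 11.
Among the 5 still-open variables, 9 fits only L (and all 5 values in {5, 7, 8, 9, 12} must be used), so L = 9.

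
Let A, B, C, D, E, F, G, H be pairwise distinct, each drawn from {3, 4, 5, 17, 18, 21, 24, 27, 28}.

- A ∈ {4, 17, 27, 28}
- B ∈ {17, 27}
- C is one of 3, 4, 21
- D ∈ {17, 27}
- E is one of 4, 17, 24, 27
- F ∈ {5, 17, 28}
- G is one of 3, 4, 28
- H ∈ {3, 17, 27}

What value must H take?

The 8 variables draw from only 8 values {3, 4, 5, 17, 21, 24, 27, 28}, so each is used; only F can be 5, hence F = 5.
Among the 7 still-open variables, 21 fits only C (and all 7 values in {3, 4, 17, 21, 24, 27, 28} must be used), so C = 21.
The 6 still-open variables draw from only 6 values {3, 4, 17, 24, 27, 28}, so each is used; only E can be 24, hence E = 24.
B and D share exactly the 2 values {17, 27}; by pigeonhole those values go to them, so strike 17, 27 from A, H.
So H = 3.

3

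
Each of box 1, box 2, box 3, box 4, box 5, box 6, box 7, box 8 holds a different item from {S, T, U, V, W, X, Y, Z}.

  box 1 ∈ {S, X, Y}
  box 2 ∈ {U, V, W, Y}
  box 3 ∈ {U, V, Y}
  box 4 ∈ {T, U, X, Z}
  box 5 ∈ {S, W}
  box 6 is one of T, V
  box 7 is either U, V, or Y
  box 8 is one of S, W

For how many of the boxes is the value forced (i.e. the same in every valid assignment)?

3

Among the 8 variables, Z fits only box 4 (and all 8 values in {S, T, U, V, W, X, Y, Z} must be used), so box 4 = Z.
The 7 still-open variables together cover exactly {S, T, U, V, W, X, Y} — 7 values for 7 variables — and T appears only in box 6's list, so box 6 = T.
The 6 still-open variables draw from only 6 values {S, U, V, W, X, Y}, so each is used; only box 1 can be X, hence box 1 = X.
The 2 variables box 5 and box 8 are confined to {S, W}, which locks those values in; drop them from box 2.
Determined: box 1=X, box 4=Z, box 6=T. The other boxes each still have more than one consistent value. That makes 3.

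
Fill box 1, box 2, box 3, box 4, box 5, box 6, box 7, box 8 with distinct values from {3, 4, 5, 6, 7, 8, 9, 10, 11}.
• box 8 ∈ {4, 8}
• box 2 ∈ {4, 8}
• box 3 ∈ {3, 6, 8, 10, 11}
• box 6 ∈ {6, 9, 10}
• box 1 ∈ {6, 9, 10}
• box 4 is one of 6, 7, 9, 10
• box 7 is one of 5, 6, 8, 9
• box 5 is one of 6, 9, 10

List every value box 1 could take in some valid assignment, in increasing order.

The 2 variables box 2 and box 8 are confined to {4, 8}, which locks those values in; drop them from box 3, box 7.
The 3 variables box 1, box 5, box 6 are confined to {6, 9, 10}, which locks those values in; drop them from box 3, box 4, box 7.
box 4 must be 7 (only option left).
box 7 has just one choice, so box 7 = 5.
No further eliminations apply; box 1 can still be any of 6, 9, 10.

6, 9, 10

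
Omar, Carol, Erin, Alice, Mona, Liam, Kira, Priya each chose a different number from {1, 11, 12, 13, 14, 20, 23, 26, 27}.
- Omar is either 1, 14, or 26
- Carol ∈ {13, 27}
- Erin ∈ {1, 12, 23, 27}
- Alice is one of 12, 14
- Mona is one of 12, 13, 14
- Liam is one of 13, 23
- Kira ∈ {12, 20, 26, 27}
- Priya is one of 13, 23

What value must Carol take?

27

The 8 variables together cover exactly {1, 12, 13, 14, 20, 23, 26, 27} — 8 values for 8 variables — and 20 appears only in Kira's list, so Kira = 20.
The 7 still-open variables together cover exactly {1, 12, 13, 14, 23, 26, 27} — 7 values for 7 variables — and 26 appears only in Omar's list, so Omar = 26.
The 6 still-open variables together cover exactly {1, 12, 13, 14, 23, 27} — 6 values for 6 variables — and 1 appears only in Erin's list, so Erin = 1.
The 5 still-open variables draw from only 5 values {12, 13, 14, 23, 27}, so each is used; only Carol can be 27, hence Carol = 27.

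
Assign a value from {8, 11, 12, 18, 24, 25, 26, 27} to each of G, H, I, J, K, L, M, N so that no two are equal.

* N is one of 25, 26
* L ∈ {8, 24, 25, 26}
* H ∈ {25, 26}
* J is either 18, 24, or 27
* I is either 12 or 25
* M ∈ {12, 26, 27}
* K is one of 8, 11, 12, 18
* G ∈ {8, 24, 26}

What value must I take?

The 8 variables together cover exactly {8, 11, 12, 18, 24, 25, 26, 27} — 8 values for 8 variables — and 11 appears only in K's list, so K = 11.
The 7 still-open variables together cover exactly {8, 12, 18, 24, 25, 26, 27} — 7 values for 7 variables — and 18 appears only in J's list, so J = 18.
The 6 still-open variables together cover exactly {8, 12, 24, 25, 26, 27} — 6 values for 6 variables — and 27 appears only in M's list, so M = 27.
The 5 still-open variables draw from only 5 values {8, 12, 24, 25, 26}, so each is used; only I can be 12, hence I = 12.

12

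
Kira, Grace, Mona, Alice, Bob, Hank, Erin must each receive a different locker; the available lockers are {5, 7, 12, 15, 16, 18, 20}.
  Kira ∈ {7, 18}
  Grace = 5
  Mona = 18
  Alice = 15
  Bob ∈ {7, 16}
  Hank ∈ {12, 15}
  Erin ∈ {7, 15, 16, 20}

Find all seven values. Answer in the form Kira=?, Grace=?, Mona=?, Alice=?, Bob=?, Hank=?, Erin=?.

Grace's domain is down to {5}, so Grace = 5.
That leaves Mona = 18. Remove 18 from Kira.
Alice's domain is down to {15}, so Alice = 15. Strike 15 from Hank, Erin.
Hank's domain is down to {12}, so Hank = 12.
Kira has just one choice, so Kira = 7. Remove 7 from Bob, Erin.
Bob must be 16 (only option left). Remove 16 from Erin.
Erin must be 20 (only option left).

Kira=7, Grace=5, Mona=18, Alice=15, Bob=16, Hank=12, Erin=20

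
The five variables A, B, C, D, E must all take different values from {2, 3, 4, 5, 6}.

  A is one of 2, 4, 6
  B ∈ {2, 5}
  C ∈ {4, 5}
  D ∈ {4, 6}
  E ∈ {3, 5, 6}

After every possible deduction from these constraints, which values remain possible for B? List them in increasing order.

2, 5

Among the 5 variables, 3 fits only E (and all 5 values in {2, 3, 4, 5, 6} must be used), so E = 3.
No further eliminations apply; B can still be any of 2, 5.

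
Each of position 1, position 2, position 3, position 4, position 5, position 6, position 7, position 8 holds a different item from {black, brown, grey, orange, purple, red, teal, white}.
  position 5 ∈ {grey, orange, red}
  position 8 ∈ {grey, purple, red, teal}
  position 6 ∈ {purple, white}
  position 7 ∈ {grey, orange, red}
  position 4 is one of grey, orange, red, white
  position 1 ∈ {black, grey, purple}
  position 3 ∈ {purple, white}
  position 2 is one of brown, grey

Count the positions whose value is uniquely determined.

The 8 variables together cover exactly {black, brown, grey, orange, purple, red, teal, white} — 8 values for 8 variables — and black appears only in position 1's list, so position 1 = black.
The 7 still-open variables draw from only 7 values {brown, grey, orange, purple, red, teal, white}, so each is used; only position 2 can be brown, hence position 2 = brown.
The 6 still-open variables draw from only 6 values {grey, orange, purple, red, teal, white}, so each is used; only position 8 can be teal, hence position 8 = teal.
position 3 and position 6 between them cover only {purple, white} — a naked pair. Remove those values from position 4.
Determined: position 1=black, position 2=brown, position 8=teal. The other positions each still have more than one consistent value. That makes 3.

3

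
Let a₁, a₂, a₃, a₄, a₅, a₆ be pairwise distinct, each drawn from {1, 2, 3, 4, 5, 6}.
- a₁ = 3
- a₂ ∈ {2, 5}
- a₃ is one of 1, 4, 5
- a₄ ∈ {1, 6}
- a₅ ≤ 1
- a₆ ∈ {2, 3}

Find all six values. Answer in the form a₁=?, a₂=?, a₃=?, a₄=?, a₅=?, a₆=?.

a₁=3, a₂=5, a₃=4, a₄=6, a₅=1, a₆=2

a₁ must be 3 (only option left). Eliminate 3 elsewhere: a₆.
a₅ has just one choice, so a₅ = 1. Strike 1 from a₃, a₄.
That leaves a₆ = 2. Strike 2 from a₂.
a₂'s domain is down to {5}, so a₂ = 5. Eliminate 5 elsewhere: a₃.
a₃'s domain is down to {4}, so a₃ = 4.
a₄'s domain is down to {6}, so a₄ = 6.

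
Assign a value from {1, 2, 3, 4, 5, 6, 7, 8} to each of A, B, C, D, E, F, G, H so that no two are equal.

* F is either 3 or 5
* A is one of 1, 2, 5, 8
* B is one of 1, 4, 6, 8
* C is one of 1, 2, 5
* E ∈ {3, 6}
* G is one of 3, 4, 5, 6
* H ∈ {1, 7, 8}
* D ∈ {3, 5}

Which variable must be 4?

G

Among the 8 variables, 7 fits only H (and all 8 values in {1, 2, 3, 4, 5, 6, 7, 8} must be used), so H = 7.
D and F share exactly the 2 values {3, 5}; by pigeonhole those values go to them, so strike 3, 5 from A, C, E, G.
That leaves E = 6. Strike 6 from B, G.
So 4 goes to G.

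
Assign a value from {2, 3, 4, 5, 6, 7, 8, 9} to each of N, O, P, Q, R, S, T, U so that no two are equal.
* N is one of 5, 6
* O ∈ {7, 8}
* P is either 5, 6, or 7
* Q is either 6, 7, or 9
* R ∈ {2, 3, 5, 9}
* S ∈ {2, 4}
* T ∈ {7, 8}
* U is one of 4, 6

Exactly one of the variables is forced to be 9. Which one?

Among the 8 variables, 3 fits only R (and all 8 values in {2, 3, 4, 5, 6, 7, 8, 9} must be used), so R = 3.
The 7 still-open variables together cover exactly {2, 4, 5, 6, 7, 8, 9} — 7 values for 7 variables — and 2 appears only in S's list, so S = 2.
Among the 6 still-open variables, 4 fits only U (and all 6 values in {4, 5, 6, 7, 8, 9} must be used), so U = 4.
Among the 5 still-open variables, 9 fits only Q (and all 5 values in {5, 6, 7, 8, 9} must be used), so Q = 9.

Q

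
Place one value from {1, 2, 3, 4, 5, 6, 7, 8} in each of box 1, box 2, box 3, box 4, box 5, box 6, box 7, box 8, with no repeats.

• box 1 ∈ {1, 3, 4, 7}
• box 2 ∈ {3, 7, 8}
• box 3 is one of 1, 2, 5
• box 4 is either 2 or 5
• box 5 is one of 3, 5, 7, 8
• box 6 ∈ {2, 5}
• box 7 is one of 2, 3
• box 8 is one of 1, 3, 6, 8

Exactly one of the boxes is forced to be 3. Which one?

The 8 variables draw from only 8 values {1, 2, 3, 4, 5, 6, 7, 8}, so each is used; only box 1 can be 4, hence box 1 = 4.
The 7 still-open variables draw from only 7 values {1, 2, 3, 5, 6, 7, 8}, so each is used; only box 8 can be 6, hence box 8 = 6.
The 6 still-open variables together cover exactly {1, 2, 3, 5, 7, 8} — 6 values for 6 variables — and 1 appears only in box 3's list, so box 3 = 1.
box 4 and box 6 between them cover only {2, 5} — a naked pair. Remove those values from box 5, box 7.
So 3 goes to box 7.

box 7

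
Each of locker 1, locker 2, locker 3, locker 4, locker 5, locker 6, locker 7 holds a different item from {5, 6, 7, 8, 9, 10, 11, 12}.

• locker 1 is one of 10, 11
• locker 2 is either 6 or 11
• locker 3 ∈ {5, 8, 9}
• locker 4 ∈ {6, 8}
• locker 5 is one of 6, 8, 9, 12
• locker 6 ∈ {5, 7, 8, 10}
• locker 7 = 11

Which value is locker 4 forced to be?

8

locker 7's domain is down to {11}, so locker 7 = 11. Eliminate 11 elsewhere: locker 1, locker 2.
locker 1 must be 10 (only option left). Remove 10 from locker 6.
locker 2's domain is down to {6}, so locker 2 = 6. Eliminate 6 elsewhere: locker 4, locker 5.
So locker 4 = 8.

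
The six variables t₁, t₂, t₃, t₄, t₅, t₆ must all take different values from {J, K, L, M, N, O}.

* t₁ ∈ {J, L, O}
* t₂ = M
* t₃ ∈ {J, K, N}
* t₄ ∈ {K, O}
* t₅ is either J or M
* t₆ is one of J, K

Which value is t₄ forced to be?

O

t₂ must be M (only option left). Strike M from t₅.
That leaves t₅ = J. So t₁, t₃, t₆ can't be J.
t₆'s domain is down to {K}, so t₆ = K. So t₃, t₄ can't be K.
So t₄ = O.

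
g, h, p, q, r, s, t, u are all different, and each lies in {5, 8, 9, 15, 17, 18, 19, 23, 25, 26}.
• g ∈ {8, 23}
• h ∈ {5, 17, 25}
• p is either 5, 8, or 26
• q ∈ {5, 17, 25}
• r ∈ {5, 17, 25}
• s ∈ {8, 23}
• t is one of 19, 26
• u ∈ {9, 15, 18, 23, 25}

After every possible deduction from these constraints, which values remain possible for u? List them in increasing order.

9, 15, 18

g and s share exactly the 2 values {8, 23}; by pigeonhole those values go to them, so strike 8, 23 from p, u.
h, q, r share exactly the 3 values {5, 17, 25}; by pigeonhole those values go to them, so strike 5, 17, 25 from p, u.
p has just one choice, so p = 26. Remove 26 from t.
t's domain is down to {19}, so t = 19.
No further eliminations apply; u can still be any of 9, 15, 18.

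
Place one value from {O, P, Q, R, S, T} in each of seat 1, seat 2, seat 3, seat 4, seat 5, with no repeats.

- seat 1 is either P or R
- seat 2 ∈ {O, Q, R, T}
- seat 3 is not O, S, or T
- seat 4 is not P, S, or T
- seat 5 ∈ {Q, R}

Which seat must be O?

The 5 variables draw from only 5 values {O, P, Q, R, T}, so each is used; only seat 2 can be T, hence seat 2 = T.
The 4 still-open variables together cover exactly {O, P, Q, R} — 4 values for 4 variables — and O appears only in seat 4's list, so seat 4 = O.

seat 4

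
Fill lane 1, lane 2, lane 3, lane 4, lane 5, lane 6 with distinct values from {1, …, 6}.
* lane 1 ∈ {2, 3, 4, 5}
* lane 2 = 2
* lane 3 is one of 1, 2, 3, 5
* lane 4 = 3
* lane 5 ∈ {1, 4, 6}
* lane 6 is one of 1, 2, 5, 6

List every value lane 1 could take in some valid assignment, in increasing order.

4, 5

lane 2 must be 2 (only option left). Strike 2 from lane 1, lane 3, lane 6.
lane 4's domain is down to {3}, so lane 4 = 3. Strike 3 from lane 1, lane 3.
No further eliminations apply; lane 1 can still be any of 4, 5.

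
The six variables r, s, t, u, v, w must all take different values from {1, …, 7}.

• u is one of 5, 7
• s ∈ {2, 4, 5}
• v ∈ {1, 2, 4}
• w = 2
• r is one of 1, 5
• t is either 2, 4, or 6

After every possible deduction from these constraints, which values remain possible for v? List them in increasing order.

1, 4

w's domain is down to {2}, so w = 2. Eliminate 2 elsewhere: s, t, v.
Among the 5 still-open variables, 6 fits only t (and all 5 values in {1, 4, 5, 6, 7} must be used), so t = 6.
The 4 still-open variables together cover exactly {1, 4, 5, 7} — 4 values for 4 variables — and 7 appears only in u's list, so u = 7.
No further eliminations apply; v can still be any of 1, 4.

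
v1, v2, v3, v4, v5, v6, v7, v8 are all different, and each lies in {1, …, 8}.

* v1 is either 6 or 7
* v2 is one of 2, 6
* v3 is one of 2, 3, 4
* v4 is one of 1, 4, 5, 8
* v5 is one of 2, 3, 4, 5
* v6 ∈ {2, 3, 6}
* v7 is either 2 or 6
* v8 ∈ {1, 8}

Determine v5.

5

The 8 variables draw from only 8 values {1, 2, 3, 4, 5, 6, 7, 8}, so each is used; only v1 can be 7, hence v1 = 7.
The 2 variables v2 and v7 are confined to {2, 6}, which locks those values in; drop them from v3, v5, v6.
v6's domain is down to {3}, so v6 = 3. Eliminate 3 elsewhere: v3, v5.
v3 must be 4 (only option left). Eliminate 4 elsewhere: v4, v5.
So v5 = 5.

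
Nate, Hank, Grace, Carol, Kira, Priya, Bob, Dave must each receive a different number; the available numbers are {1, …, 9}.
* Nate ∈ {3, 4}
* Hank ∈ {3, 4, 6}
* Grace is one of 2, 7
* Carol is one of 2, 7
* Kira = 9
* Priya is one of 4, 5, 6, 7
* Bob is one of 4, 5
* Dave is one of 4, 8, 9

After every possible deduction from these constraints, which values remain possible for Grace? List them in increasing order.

Kira must be 9 (only option left). So Dave can't be 9.
The 7 still-open variables draw from only 7 values {2, 3, 4, 5, 6, 7, 8}, so each is used; only Dave can be 8, hence Dave = 8.
Grace and Carol share exactly the 2 values {2, 7}; by pigeonhole those values go to them, so strike 2, 7 from Priya.
No further eliminations apply; Grace can still be any of 2, 7.

2, 7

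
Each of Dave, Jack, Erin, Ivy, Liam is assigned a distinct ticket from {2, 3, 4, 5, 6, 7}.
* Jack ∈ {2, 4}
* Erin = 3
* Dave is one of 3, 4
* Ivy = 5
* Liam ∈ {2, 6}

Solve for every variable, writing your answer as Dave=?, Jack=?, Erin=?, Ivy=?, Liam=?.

Erin has just one choice, so Erin = 3. So Dave can't be 3.
Ivy has just one choice, so Ivy = 5.
Dave has just one choice, so Dave = 4. Strike 4 from Jack.
Jack must be 2 (only option left). Strike 2 from Liam.
Liam's domain is down to {6}, so Liam = 6.

Dave=4, Jack=2, Erin=3, Ivy=5, Liam=6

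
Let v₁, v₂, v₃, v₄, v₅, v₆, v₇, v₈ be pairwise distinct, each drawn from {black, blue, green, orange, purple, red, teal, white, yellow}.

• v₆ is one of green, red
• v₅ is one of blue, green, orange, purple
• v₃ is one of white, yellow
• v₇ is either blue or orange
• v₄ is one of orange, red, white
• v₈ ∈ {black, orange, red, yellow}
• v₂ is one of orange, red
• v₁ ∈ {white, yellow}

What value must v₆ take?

green

Among the 8 variables, black fits only v₈ (and all 8 values in {black, blue, green, orange, purple, red, white, yellow} must be used), so v₈ = black.
The 7 still-open variables together cover exactly {blue, green, orange, purple, red, white, yellow} — 7 values for 7 variables — and purple appears only in v₅'s list, so v₅ = purple.
The 6 still-open variables draw from only 6 values {blue, green, orange, red, white, yellow}, so each is used; only v₇ can be blue, hence v₇ = blue.
The 5 still-open variables draw from only 5 values {green, orange, red, white, yellow}, so each is used; only v₆ can be green, hence v₆ = green.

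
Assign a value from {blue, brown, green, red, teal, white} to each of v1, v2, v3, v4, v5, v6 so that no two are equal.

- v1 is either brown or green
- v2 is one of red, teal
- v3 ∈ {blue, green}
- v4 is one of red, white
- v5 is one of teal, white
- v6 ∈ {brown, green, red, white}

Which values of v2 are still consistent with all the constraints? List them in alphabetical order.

The 6 variables together cover exactly {blue, brown, green, red, teal, white} — 6 values for 6 variables — and blue appears only in v3's list, so v3 = blue.
v2, v4, v5 between them cover only {red, teal, white} — a naked triple. Remove those values from v6.
No further eliminations apply; v2 can still be any of red, teal.

red, teal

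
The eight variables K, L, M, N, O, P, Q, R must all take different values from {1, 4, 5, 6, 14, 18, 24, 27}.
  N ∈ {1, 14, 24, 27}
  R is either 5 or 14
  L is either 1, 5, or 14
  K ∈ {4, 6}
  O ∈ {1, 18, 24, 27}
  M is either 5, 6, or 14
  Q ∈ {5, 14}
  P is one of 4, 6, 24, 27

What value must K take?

4

The 8 variables together cover exactly {1, 4, 5, 6, 14, 18, 24, 27} — 8 values for 8 variables — and 18 appears only in O's list, so O = 18.
The 2 variables Q and R are confined to {5, 14}, which locks those values in; drop them from L, M, N.
L must be 1 (only option left). Strike 1 from N.
M has just one choice, so M = 6. Strike 6 from K, P.
So K = 4.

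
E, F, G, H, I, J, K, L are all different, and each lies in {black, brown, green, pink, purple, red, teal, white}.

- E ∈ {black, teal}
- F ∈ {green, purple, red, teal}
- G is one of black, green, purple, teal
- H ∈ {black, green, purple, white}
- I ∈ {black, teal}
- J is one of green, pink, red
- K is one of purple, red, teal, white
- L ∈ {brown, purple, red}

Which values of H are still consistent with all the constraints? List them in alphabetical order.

The 8 variables draw from only 8 values {black, brown, green, pink, purple, red, teal, white}, so each is used; only L can be brown, hence L = brown.
The 7 still-open variables draw from only 7 values {black, green, pink, purple, red, teal, white}, so each is used; only J can be pink, hence J = pink.
E and I between them cover only {black, teal} — a naked pair. Remove those values from F, G, H, K.
No further eliminations apply; H can still be any of green, purple, white.

green, purple, white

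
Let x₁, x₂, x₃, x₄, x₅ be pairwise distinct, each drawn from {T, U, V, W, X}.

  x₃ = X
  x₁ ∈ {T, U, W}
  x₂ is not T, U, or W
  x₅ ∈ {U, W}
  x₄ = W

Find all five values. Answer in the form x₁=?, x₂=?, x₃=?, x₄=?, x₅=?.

x₃ must be X (only option left). So x₂ can't be X.
That leaves x₄ = W. So x₁, x₅ can't be W.
That leaves x₅ = U. So x₁ can't be U.
x₁ has just one choice, so x₁ = T.
x₂'s domain is down to {V}, so x₂ = V.

x₁=T, x₂=V, x₃=X, x₄=W, x₅=U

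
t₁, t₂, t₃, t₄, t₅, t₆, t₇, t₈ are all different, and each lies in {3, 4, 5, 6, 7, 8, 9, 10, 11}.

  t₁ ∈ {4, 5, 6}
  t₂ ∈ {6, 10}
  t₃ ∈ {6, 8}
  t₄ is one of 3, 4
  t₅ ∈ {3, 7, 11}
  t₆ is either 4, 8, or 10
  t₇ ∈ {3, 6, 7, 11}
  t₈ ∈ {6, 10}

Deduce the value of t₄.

3

The 8 variables draw from only 8 values {3, 4, 5, 6, 7, 8, 10, 11}, so each is used; only t₁ can be 5, hence t₁ = 5.
t₂ and t₈ share exactly the 2 values {6, 10}; by pigeonhole those values go to them, so strike 6, 10 from t₃, t₆, t₇.
That leaves t₃ = 8. Remove 8 from t₆.
That leaves t₆ = 4. Strike 4 from t₄.
So t₄ = 3.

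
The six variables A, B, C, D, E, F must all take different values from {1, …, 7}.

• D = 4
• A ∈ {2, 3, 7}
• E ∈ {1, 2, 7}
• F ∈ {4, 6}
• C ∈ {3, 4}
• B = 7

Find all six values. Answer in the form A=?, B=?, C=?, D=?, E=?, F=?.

B must be 7 (only option left). Eliminate 7 elsewhere: A, E.
That leaves D = 4. Strike 4 from C, F.
F must be 6 (only option left).
That leaves C = 3. So A can't be 3.
That leaves A = 2. Remove 2 from E.
E's domain is down to {1}, so E = 1.

A=2, B=7, C=3, D=4, E=1, F=6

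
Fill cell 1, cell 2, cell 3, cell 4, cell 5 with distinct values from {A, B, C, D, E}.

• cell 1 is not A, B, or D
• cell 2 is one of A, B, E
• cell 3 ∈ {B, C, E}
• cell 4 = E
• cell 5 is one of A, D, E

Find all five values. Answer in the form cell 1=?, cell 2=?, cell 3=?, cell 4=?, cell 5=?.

cell 1=C, cell 2=A, cell 3=B, cell 4=E, cell 5=D

cell 4 must be E (only option left). Strike E from cell 1, cell 2, cell 3, cell 5.
cell 1 has just one choice, so cell 1 = C. So cell 3 can't be C.
cell 3 must be B (only option left). Strike B from cell 2.
cell 2 must be A (only option left). Strike A from cell 5.
That leaves cell 5 = D.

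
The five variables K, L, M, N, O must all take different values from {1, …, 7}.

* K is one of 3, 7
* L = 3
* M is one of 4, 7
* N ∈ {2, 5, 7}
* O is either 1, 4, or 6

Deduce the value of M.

L must be 3 (only option left). Remove 3 from K.
K has just one choice, so K = 7. So M, N can't be 7.
So M = 4.

4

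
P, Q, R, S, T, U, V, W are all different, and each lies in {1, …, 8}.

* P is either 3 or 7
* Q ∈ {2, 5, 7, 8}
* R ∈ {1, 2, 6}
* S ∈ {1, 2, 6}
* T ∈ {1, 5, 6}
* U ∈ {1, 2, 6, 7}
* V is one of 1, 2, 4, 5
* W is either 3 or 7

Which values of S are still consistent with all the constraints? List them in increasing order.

1, 2, 6

The 8 variables together cover exactly {1, 2, 3, 4, 5, 6, 7, 8} — 8 values for 8 variables — and 4 appears only in V's list, so V = 4.
The 7 still-open variables together cover exactly {1, 2, 3, 5, 6, 7, 8} — 7 values for 7 variables — and 8 appears only in Q's list, so Q = 8.
Among the 6 still-open variables, 5 fits only T (and all 6 values in {1, 2, 3, 5, 6, 7} must be used), so T = 5.
P and W share exactly the 2 values {3, 7}; by pigeonhole those values go to them, so strike 3, 7 from U.
No further eliminations apply; S can still be any of 1, 2, 6.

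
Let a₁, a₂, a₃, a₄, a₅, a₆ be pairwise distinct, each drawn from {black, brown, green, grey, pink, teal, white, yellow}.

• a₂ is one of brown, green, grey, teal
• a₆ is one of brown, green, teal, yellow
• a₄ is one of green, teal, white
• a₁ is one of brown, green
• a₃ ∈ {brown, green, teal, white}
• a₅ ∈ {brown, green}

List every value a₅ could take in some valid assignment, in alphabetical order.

The 6 variables draw from only 6 values {brown, green, grey, teal, white, yellow}, so each is used; only a₂ can be grey, hence a₂ = grey.
The 5 still-open variables together cover exactly {brown, green, teal, white, yellow} — 5 values for 5 variables — and yellow appears only in a₆'s list, so a₆ = yellow.
The 2 variables a₁ and a₅ are confined to {brown, green}, which locks those values in; drop them from a₃, a₄.
No further eliminations apply; a₅ can still be any of brown, green.

brown, green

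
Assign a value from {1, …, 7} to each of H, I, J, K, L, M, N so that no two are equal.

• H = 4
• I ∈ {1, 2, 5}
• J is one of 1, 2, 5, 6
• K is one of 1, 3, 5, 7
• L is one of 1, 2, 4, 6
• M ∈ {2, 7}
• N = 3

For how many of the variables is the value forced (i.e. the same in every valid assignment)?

H must be 4 (only option left). Remove 4 from L.
N has just one choice, so N = 3. Strike 3 from K.
Determined: H=4, N=3. The other variables each still have more than one consistent value. That makes 2.

2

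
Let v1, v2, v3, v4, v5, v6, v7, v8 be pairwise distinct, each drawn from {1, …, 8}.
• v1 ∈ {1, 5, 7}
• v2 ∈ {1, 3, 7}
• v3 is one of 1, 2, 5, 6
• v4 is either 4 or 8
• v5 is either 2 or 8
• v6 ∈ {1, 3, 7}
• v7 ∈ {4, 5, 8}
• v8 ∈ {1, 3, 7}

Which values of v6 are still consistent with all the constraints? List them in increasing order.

The 8 variables together cover exactly {1, 2, 3, 4, 5, 6, 7, 8} — 8 values for 8 variables — and 6 appears only in v3's list, so v3 = 6.
The 7 still-open variables together cover exactly {1, 2, 3, 4, 5, 7, 8} — 7 values for 7 variables — and 2 appears only in v5's list, so v5 = 2.
The 3 variables v2, v6, v8 are confined to {1, 3, 7}, which locks those values in; drop them from v1.
v1 must be 5 (only option left). Eliminate 5 elsewhere: v7.
No further eliminations apply; v6 can still be any of 1, 3, 7.

1, 3, 7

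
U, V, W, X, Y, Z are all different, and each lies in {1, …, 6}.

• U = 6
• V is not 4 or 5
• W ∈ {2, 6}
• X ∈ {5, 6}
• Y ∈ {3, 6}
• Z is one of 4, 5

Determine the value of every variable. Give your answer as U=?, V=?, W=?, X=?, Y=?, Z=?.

U=6, V=1, W=2, X=5, Y=3, Z=4

U has just one choice, so U = 6. Remove 6 from V, W, X, Y.
That leaves W = 2. Remove 2 from V.
X's domain is down to {5}, so X = 5. So Z can't be 5.
That leaves Y = 3. Strike 3 from V.
Z must be 4 (only option left).
That leaves V = 1.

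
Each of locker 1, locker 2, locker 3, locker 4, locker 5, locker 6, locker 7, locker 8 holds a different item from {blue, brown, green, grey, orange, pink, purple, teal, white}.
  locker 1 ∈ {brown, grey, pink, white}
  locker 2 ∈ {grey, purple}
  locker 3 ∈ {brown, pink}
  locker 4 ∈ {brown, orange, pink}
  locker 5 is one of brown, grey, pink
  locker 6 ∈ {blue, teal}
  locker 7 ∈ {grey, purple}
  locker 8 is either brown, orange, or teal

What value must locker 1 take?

white

Among the 8 variables, blue fits only locker 6 (and all 8 values in {blue, brown, grey, orange, pink, purple, teal, white} must be used), so locker 6 = blue.
The 7 still-open variables draw from only 7 values {brown, grey, orange, pink, purple, teal, white}, so each is used; only locker 8 can be teal, hence locker 8 = teal.
The 6 still-open variables draw from only 6 values {brown, grey, orange, pink, purple, white}, so each is used; only locker 4 can be orange, hence locker 4 = orange.
The 5 still-open variables together cover exactly {brown, grey, pink, purple, white} — 5 values for 5 variables — and white appears only in locker 1's list, so locker 1 = white.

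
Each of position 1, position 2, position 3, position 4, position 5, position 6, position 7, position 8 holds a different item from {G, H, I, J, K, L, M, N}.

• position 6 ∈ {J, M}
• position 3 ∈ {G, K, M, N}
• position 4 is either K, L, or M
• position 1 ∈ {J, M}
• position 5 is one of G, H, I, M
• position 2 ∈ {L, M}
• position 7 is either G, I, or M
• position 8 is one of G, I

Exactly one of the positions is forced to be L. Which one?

position 2

The 8 variables draw from only 8 values {G, H, I, J, K, L, M, N}, so each is used; only position 5 can be H, hence position 5 = H.
Among the 7 still-open variables, N fits only position 3 (and all 7 values in {G, I, J, K, L, M, N} must be used), so position 3 = N.
The 6 still-open variables together cover exactly {G, I, J, K, L, M} — 6 values for 6 variables — and K appears only in position 4's list, so position 4 = K.
The 5 still-open variables together cover exactly {G, I, J, L, M} — 5 values for 5 variables — and L appears only in position 2's list, so position 2 = L.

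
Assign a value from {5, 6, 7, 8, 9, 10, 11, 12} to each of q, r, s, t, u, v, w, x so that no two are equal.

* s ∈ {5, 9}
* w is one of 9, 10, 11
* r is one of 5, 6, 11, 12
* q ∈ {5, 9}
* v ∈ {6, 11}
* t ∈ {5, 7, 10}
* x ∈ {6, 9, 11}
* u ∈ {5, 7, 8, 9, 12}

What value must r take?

12

Among the 8 variables, 8 fits only u (and all 8 values in {5, 6, 7, 8, 9, 10, 11, 12} must be used), so u = 8.
The 7 still-open variables draw from only 7 values {5, 6, 7, 9, 10, 11, 12}, so each is used; only t can be 7, hence t = 7.
Among the 6 still-open variables, 10 fits only w (and all 6 values in {5, 6, 9, 10, 11, 12} must be used), so w = 10.
The 5 still-open variables draw from only 5 values {5, 6, 9, 11, 12}, so each is used; only r can be 12, hence r = 12.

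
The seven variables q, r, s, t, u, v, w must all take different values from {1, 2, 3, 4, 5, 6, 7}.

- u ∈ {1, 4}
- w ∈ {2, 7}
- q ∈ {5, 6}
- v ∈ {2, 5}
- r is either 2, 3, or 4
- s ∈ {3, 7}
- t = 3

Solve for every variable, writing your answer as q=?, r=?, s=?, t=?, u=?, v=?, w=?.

q=6, r=4, s=7, t=3, u=1, v=5, w=2

t must be 3 (only option left). So r, s can't be 3.
s has just one choice, so s = 7. Strike 7 from w.
w must be 2 (only option left). So r, v can't be 2.
r must be 4 (only option left). Strike 4 from u.
That leaves u = 1.
v must be 5 (only option left). Strike 5 from q.
That leaves q = 6.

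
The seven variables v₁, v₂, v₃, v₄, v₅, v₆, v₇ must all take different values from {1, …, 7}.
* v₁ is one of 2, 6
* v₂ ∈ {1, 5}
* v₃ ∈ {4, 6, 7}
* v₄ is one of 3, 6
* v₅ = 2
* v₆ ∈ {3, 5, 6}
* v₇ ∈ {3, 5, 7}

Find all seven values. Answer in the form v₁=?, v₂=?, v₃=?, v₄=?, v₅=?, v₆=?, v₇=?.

v₅'s domain is down to {2}, so v₅ = 2. Remove 2 from v₁.
v₁ must be 6 (only option left). So v₃, v₄, v₆ can't be 6.
v₄'s domain is down to {3}, so v₄ = 3. Strike 3 from v₆, v₇.
v₆ must be 5 (only option left). Strike 5 from v₂, v₇.
v₇'s domain is down to {7}, so v₇ = 7. So v₃ can't be 7.
v₂'s domain is down to {1}, so v₂ = 1.
v₃ has just one choice, so v₃ = 4.

v₁=6, v₂=1, v₃=4, v₄=3, v₅=2, v₆=5, v₇=7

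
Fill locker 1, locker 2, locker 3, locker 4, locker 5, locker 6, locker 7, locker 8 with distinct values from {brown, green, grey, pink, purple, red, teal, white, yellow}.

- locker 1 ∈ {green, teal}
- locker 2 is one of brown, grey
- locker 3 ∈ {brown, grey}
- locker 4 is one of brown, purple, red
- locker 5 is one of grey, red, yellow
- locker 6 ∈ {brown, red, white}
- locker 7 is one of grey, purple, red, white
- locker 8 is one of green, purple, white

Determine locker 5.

The 8 variables together cover exactly {brown, green, grey, purple, red, teal, white, yellow} — 8 values for 8 variables — and teal appears only in locker 1's list, so locker 1 = teal.
The 7 still-open variables draw from only 7 values {brown, green, grey, purple, red, white, yellow}, so each is used; only locker 8 can be green, hence locker 8 = green.
Among the 6 still-open variables, yellow fits only locker 5 (and all 6 values in {brown, grey, purple, red, white, yellow} must be used), so locker 5 = yellow.

yellow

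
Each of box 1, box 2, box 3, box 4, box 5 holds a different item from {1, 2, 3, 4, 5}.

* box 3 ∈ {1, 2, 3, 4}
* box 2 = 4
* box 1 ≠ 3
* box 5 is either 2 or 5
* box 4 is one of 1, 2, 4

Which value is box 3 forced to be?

box 2 has just one choice, so box 2 = 4. So box 1, box 3, box 4 can't be 4.
The 4 still-open variables together cover exactly {1, 2, 3, 5} — 4 values for 4 variables — and 3 appears only in box 3's list, so box 3 = 3.

3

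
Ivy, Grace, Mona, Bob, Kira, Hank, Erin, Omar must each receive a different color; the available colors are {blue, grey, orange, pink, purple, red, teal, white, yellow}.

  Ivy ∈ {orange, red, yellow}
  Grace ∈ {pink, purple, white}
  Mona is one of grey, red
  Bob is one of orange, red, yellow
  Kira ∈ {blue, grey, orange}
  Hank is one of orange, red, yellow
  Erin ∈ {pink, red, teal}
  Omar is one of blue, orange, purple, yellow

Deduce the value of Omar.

purple

The 3 variables Ivy, Bob, Hank are confined to {orange, red, yellow}, which locks those values in; drop them from Mona, Kira, Erin, Omar.
Mona must be grey (only option left). So Kira can't be grey.
Kira's domain is down to {blue}, so Kira = blue. Strike blue from Omar.
So Omar = purple.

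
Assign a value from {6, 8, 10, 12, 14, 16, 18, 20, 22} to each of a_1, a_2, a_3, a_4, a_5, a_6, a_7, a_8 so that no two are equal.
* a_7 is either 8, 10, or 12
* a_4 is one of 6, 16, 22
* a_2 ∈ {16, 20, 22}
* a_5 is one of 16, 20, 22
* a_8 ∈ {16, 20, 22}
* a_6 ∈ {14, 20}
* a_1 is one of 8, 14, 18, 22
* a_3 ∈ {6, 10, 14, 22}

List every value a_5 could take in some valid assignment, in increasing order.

16, 20, 22

a_2, a_5, a_8 between them cover only {16, 20, 22} — a naked triple. Remove those values from a_1, a_3, a_4, a_6.
a_4 has just one choice, so a_4 = 6. Remove 6 from a_3.
That leaves a_6 = 14. So a_1, a_3 can't be 14.
a_3 must be 10 (only option left). Eliminate 10 elsewhere: a_7.
No further eliminations apply; a_5 can still be any of 16, 20, 22.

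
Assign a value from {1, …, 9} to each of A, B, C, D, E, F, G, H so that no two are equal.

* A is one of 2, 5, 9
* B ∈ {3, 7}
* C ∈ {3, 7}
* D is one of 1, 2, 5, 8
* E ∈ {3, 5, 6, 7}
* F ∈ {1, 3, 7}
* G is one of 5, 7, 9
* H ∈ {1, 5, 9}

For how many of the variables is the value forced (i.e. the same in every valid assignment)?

The 8 variables together cover exactly {1, 2, 3, 5, 6, 7, 8, 9} — 8 values for 8 variables — and 6 appears only in E's list, so E = 6.
The 7 still-open variables together cover exactly {1, 2, 3, 5, 7, 8, 9} — 7 values for 7 variables — and 8 appears only in D's list, so D = 8.
Among the 6 still-open variables, 2 fits only A (and all 6 values in {1, 2, 3, 5, 7, 9} must be used), so A = 2.
The 2 variables B and C are confined to {3, 7}, which locks those values in; drop them from F, G.
That leaves F = 1. So H can't be 1.
Determined: A=2, D=8, E=6, F=1. The other variables each still have more than one consistent value. That makes 4.

4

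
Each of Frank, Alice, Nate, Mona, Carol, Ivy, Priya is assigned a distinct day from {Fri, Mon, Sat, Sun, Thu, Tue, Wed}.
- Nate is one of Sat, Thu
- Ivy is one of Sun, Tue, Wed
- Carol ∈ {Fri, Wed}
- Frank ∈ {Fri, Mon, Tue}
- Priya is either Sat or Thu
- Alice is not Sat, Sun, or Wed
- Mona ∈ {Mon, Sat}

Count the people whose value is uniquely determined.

3

Among the 7 variables, Sun fits only Ivy (and all 7 values in {Fri, Mon, Sat, Sun, Thu, Tue, Wed} must be used), so Ivy = Sun.
Among the 6 still-open variables, Wed fits only Carol (and all 6 values in {Fri, Mon, Sat, Thu, Tue, Wed} must be used), so Carol = Wed.
The 2 variables Nate and Priya are confined to {Sat, Thu}, which locks those values in; drop them from Alice, Mona.
Mona's domain is down to {Mon}, so Mona = Mon. Remove Mon from Frank, Alice.
Determined: Mona=Mon, Carol=Wed, Ivy=Sun. The other people each still have more than one consistent value. That makes 3.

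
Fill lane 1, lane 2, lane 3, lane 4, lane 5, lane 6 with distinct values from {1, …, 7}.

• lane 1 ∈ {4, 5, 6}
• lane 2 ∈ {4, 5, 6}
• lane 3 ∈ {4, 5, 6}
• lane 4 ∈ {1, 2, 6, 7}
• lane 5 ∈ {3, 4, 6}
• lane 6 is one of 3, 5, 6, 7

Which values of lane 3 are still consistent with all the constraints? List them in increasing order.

lane 1, lane 2, lane 3 between them cover only {4, 5, 6} — a naked triple. Remove those values from lane 4, lane 5, lane 6.
lane 5 must be 3 (only option left). Eliminate 3 elsewhere: lane 6.
lane 6's domain is down to {7}, so lane 6 = 7. So lane 4 can't be 7.
No further eliminations apply; lane 3 can still be any of 4, 5, 6.

4, 5, 6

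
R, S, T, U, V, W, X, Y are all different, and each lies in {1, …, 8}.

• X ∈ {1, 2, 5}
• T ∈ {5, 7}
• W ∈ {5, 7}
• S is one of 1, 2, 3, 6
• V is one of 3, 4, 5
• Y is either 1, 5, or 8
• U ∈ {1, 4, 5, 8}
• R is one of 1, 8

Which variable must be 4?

The 8 variables draw from only 8 values {1, 2, 3, 4, 5, 6, 7, 8}, so each is used; only S can be 6, hence S = 6.
The 7 still-open variables draw from only 7 values {1, 2, 3, 4, 5, 7, 8}, so each is used; only X can be 2, hence X = 2.
The 6 still-open variables together cover exactly {1, 3, 4, 5, 7, 8} — 6 values for 6 variables — and 3 appears only in V's list, so V = 3.
Among the 5 still-open variables, 4 fits only U (and all 5 values in {1, 4, 5, 7, 8} must be used), so U = 4.

U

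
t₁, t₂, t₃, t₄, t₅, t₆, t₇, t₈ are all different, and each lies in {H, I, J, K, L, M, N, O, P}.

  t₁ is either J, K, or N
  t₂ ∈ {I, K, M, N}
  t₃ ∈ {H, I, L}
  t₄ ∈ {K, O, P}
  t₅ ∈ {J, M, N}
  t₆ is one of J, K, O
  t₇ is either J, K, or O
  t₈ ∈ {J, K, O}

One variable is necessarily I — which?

The 3 variables t₆, t₇, t₈ are confined to {J, K, O}, which locks those values in; drop them from t₁, t₂, t₄, t₅.
That leaves t₁ = N. Remove N from t₂, t₅.
t₄'s domain is down to {P}, so t₄ = P.
t₅ has just one choice, so t₅ = M. Strike M from t₂.
So I goes to t₂.

t₂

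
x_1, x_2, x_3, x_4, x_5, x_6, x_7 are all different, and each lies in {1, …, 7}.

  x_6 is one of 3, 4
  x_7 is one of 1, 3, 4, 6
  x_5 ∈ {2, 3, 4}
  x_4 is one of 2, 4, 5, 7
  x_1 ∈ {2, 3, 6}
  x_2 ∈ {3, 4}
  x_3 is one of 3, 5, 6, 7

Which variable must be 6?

x_1

Among the 7 variables, 1 fits only x_7 (and all 7 values in {1, 2, 3, 4, 5, 6, 7} must be used), so x_7 = 1.
The 2 variables x_2 and x_6 are confined to {3, 4}, which locks those values in; drop them from x_1, x_3, x_4, x_5.
x_5 must be 2 (only option left). Eliminate 2 elsewhere: x_1, x_4.
So 6 goes to x_1.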